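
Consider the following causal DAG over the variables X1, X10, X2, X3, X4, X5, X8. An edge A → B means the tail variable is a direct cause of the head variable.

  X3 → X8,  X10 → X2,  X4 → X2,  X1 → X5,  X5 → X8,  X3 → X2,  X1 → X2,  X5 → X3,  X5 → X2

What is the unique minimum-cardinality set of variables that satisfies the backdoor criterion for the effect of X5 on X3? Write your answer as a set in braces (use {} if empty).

Variables eligible for adjustment (non-descendants of X5, excluding X5 and X3): {X1, X10, X4}.
Backdoor paths from X5 to X3:
  P1: X5 <- X1 -> X2 <- X3
Each backdoor path contains an unconditioned collider, so every path is already blocked with the empty conditioning set:
  P1: blocked at collider X2 (neither it nor any descendant is in the conditioning set).
The empty set is therefore the unique smallest valid set.

{}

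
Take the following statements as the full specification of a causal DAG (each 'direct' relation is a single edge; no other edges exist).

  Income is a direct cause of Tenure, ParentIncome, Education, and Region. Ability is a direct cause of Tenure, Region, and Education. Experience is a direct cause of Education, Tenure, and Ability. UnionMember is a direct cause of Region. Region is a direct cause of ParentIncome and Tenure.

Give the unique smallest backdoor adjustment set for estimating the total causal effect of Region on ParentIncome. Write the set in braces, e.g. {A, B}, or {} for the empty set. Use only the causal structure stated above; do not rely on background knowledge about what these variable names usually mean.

{Income}

Variables eligible for adjustment (non-descendants of Region, excluding Region and ParentIncome): {Ability, Education, Experience, Income, UnionMember}.
Backdoor paths from Region to ParentIncome:
  P1: Region <- Income -> ParentIncome
  P2: Region <- Ability <- Experience -> Education <- Income -> ParentIncome
  P3: Region <- Ability <- Experience -> Tenure <- Income -> ParentIncome
  P4: Region <- Ability -> Education <- Experience -> Tenure <- Income -> ParentIncome
  P5: Region <- Ability -> Education <- Income -> ParentIncome
  P6: Region <- Ability -> Tenure <- Experience -> Education <- Income -> ParentIncome
  P7: Region <- Ability -> Tenure <- Income -> ParentIncome
The empty set is not sufficient: P1 (Region <- Income -> ParentIncome) has no collider blocking it and no conditioned non-collider, so it is open.
Try {Income}:
  P1: blocked at fork node Income ∈ conditioning set.
  P2: blocked at collider Education (neither it nor any descendant is in the conditioning set).
  P3: blocked at collider Tenure (neither it nor any descendant is in the conditioning set).
  P4: blocked at collider Education (neither it nor any descendant is in the conditioning set).
  P5: blocked at collider Education (neither it nor any descendant is in the conditioning set).
  P6: blocked at collider Tenure (neither it nor any descendant is in the conditioning set).
  P7: blocked at collider Tenure (neither it nor any descendant is in the conditioning set).
{Income} contains no descendant of Region and blocks every backdoor path.
No other singleton works — e.g. {Experience} leaves P1 open — so {Income} is the unique smallest valid adjustment set.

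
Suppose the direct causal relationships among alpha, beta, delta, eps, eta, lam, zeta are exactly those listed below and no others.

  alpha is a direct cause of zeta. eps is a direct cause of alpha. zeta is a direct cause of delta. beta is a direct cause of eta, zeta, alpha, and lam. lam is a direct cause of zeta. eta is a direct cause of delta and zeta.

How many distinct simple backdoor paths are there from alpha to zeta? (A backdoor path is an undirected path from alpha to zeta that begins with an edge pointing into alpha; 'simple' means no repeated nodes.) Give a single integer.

A backdoor path from alpha to zeta is any simple undirected path whose first edge points into alpha (i.e. leaves alpha via a parent).
Parents of alpha: {beta, eps}.
Enumerating:
  P1: alpha <- beta -> lam -> zeta
  P2: alpha <- beta -> eta -> zeta
  P3: alpha <- beta -> eta -> delta <- zeta
  P4: alpha <- beta -> zeta
That exhausts the simple backdoor paths. Count: 4.

4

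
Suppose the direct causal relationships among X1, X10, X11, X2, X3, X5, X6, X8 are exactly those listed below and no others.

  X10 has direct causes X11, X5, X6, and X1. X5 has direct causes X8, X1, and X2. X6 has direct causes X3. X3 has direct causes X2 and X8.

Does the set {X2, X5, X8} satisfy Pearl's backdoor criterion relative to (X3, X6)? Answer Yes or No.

Backdoor paths from X3 to X6 (paths whose first edge points into X3):
  P1: X3 <- X8 -> X5 <- X1 -> X10 <- X6
  P2: X3 <- X8 -> X5 -> X10 <- X6
  P3: X3 <- X2 -> X5 <- X1 -> X10 <- X6
  P4: X3 <- X2 -> X5 -> X10 <- X6
Condition 1 (no descendant of X3 in the set): holds — descendants of X3 are {X10, X6}; none are in {X2, X5, X8}.
Condition 2 (every backdoor path blocked by {X2, X5, X8}):
  P1: blocked at fork node X8 ∈ conditioning set.
  P2: blocked at fork node X8 ∈ conditioning set.
  P3: blocked at fork node X2 ∈ conditioning set.
  P4: blocked at fork node X2 ∈ conditioning set.
{X2, X5, X8} satisfies the backdoor criterion.

Yes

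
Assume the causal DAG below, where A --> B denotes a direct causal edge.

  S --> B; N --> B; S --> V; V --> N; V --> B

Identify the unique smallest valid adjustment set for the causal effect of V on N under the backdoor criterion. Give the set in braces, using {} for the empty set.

Variables eligible for adjustment (non-descendants of V, excluding V and N): {S}.
Backdoor paths from V to N:
  P1: V <- S -> B <- N
Each backdoor path contains an unconditioned collider, so every path is already blocked with the empty conditioning set:
  P1: blocked at collider B (neither it nor any descendant is in the conditioning set).
The empty set is therefore the unique smallest valid set.

{}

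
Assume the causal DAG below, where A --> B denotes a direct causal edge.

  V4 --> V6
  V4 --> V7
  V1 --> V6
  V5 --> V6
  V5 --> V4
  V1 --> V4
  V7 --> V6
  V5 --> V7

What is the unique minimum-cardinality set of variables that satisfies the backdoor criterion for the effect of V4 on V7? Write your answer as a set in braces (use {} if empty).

Variables eligible for adjustment (non-descendants of V4, excluding V4 and V7): {V1, V5}.
Backdoor paths from V4 to V7:
  P1: V4 <- V5 -> V7
  P2: V4 <- V5 -> V6 <- V7
  P3: V4 <- V1 -> V6 <- V5 -> V7
  P4: V4 <- V1 -> V6 <- V7
The empty set is not sufficient: P1 (V4 <- V5 -> V7) has no collider blocking it and no conditioned non-collider, so it is open.
Try {V5}:
  P1: blocked at fork node V5 ∈ conditioning set.
  P2: blocked at fork node V5 ∈ conditioning set.
  P3: blocked at collider V6 (neither it nor any descendant is in the conditioning set).
  P4: blocked at collider V6 (neither it nor any descendant is in the conditioning set).
{V5} contains no descendant of V4 and blocks every backdoor path.
No other singleton works — e.g. {V1} leaves P1 open — so {V5} is the unique smallest valid adjustment set.

{V5}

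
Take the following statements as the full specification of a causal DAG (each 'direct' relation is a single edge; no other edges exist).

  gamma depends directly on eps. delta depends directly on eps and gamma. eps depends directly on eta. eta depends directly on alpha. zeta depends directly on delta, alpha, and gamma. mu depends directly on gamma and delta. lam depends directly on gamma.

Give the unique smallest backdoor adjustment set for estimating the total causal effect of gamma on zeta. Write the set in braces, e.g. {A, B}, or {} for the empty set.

Variables eligible for adjustment (non-descendants of gamma, excluding gamma and zeta): {alpha, eps, eta}.
Backdoor paths from gamma to zeta:
  P1: gamma <- eps <- eta <- alpha -> zeta
  P2: gamma <- eps -> delta -> zeta
The empty set is not sufficient: P1 (gamma <- eps <- eta <- alpha -> zeta) has no collider blocking it and no conditioned non-collider, so it is open.
Try {eps}:
  P1: blocked at chain node eps ∈ conditioning set.
  P2: blocked at fork node eps ∈ conditioning set.
{eps} contains no descendant of gamma and blocks every backdoor path.
No other singleton works — e.g. {alpha} leaves P2 open — so {eps} is the unique smallest valid adjustment set.

{eps}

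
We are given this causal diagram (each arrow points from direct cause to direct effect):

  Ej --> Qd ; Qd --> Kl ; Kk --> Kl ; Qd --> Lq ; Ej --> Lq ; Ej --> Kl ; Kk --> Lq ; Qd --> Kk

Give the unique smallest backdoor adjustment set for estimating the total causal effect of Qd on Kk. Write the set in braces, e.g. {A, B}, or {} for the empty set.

Variables eligible for adjustment (non-descendants of Qd, excluding Qd and Kk): {Ej}.
Backdoor paths from Qd to Kk:
  P1: Qd <- Ej -> Lq <- Kk
  P2: Qd <- Ej -> Kl <- Kk
Each backdoor path contains an unconditioned collider, so every path is already blocked with the empty conditioning set:
  P1: blocked at collider Lq (neither it nor any descendant is in the conditioning set).
  P2: blocked at collider Kl (neither it nor any descendant is in the conditioning set).
The empty set is therefore the unique smallest valid set.

{}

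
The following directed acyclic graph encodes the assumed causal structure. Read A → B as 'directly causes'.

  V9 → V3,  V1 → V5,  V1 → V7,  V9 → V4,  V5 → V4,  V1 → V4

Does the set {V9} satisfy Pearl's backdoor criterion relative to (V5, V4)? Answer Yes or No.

Backdoor paths from V5 to V4 (paths whose first edge points into V5):
  P1: V5 <- V1 -> V4
Condition 1 (no descendant of V5 in the set): holds — descendants of V5 are {V4}; none are in {V9}.
Condition 2 (every backdoor path blocked by {V9}):
  P1: open — no interior node is in the conditioning set.
{V9} does not satisfy the backdoor criterion.

No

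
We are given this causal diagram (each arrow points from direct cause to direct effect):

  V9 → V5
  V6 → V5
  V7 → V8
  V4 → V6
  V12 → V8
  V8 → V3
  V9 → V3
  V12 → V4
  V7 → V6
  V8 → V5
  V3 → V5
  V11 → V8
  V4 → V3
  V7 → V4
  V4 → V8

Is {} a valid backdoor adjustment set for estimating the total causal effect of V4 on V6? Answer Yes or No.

Backdoor paths from V4 to V6 (paths whose first edge points into V4):
  P1: V4 <- V12 -> V8 <- V7 -> V6
  P2: V4 <- V12 -> V8 -> V3 <- V9 -> V5 <- V6
  P3: V4 <- V12 -> V8 -> V3 -> V5 <- V6
  P4: V4 <- V12 -> V8 -> V5 <- V6
  P5: V4 <- V7 -> V6
  P6: V4 <- V7 -> V8 -> V3 <- V9 -> V5 <- V6
  P7: V4 <- V7 -> V8 -> V3 -> V5 <- V6
  P8: V4 <- V7 -> V8 -> V5 <- V6
Condition 1 (no descendant of V4 in the set): holds — descendants of V4 are {V3, V5, V6, V8}; none are in {}.
Condition 2 (every backdoor path blocked by {}):
  P1: blocked at collider V8 (neither it nor any descendant is in the conditioning set).
  P2: blocked at collider V3 (neither it nor any descendant is in the conditioning set).
  P3: blocked at collider V5 (neither it nor any descendant is in the conditioning set).
  P4: blocked at collider V5 (neither it nor any descendant is in the conditioning set).
  P5: open — no interior node is in the conditioning set.
  P6: blocked at collider V3 (neither it nor any descendant is in the conditioning set).
  P7: blocked at collider V5 (neither it nor any descendant is in the conditioning set).
  P8: blocked at collider V5 (neither it nor any descendant is in the conditioning set).
{} does not satisfy the backdoor criterion.

No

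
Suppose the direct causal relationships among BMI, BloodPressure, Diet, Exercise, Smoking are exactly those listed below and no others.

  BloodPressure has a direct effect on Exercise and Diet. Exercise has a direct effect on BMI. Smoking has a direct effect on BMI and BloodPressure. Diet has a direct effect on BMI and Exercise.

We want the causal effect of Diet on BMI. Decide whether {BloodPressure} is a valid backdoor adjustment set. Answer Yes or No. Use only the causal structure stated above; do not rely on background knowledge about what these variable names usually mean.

Yes

Backdoor paths from Diet to BMI (paths whose first edge points into Diet):
  P1: Diet <- BloodPressure <- Smoking -> BMI
  P2: Diet <- BloodPressure -> Exercise -> BMI
Condition 1 (no descendant of Diet in the set): holds — descendants of Diet are {BMI, Exercise}; none are in {BloodPressure}.
Condition 2 (every backdoor path blocked by {BloodPressure}):
  P1: blocked at chain node BloodPressure ∈ conditioning set.
  P2: blocked at fork node BloodPressure ∈ conditioning set.
{BloodPressure} satisfies the backdoor criterion.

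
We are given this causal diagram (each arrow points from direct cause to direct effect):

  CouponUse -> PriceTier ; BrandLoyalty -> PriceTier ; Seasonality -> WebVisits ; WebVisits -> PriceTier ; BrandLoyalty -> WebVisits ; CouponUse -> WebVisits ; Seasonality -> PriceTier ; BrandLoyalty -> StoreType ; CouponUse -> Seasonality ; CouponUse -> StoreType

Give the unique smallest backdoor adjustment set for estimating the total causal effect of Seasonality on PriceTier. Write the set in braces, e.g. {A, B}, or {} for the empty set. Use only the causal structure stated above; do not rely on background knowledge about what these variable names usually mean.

{CouponUse}

Variables eligible for adjustment (non-descendants of Seasonality, excluding Seasonality and PriceTier): {BrandLoyalty, CouponUse, StoreType}.
Backdoor paths from Seasonality to PriceTier:
  P1: Seasonality <- CouponUse -> WebVisits <- BrandLoyalty -> PriceTier
  P2: Seasonality <- CouponUse -> WebVisits -> PriceTier
  P3: Seasonality <- CouponUse -> StoreType <- BrandLoyalty -> WebVisits -> PriceTier
  P4: Seasonality <- CouponUse -> StoreType <- BrandLoyalty -> PriceTier
  P5: Seasonality <- CouponUse -> PriceTier
The empty set is not sufficient: P2 (Seasonality <- CouponUse -> WebVisits -> PriceTier) has no collider blocking it and no conditioned non-collider, so it is open.
Try {CouponUse}:
  P1: blocked at fork node CouponUse ∈ conditioning set.
  P2: blocked at fork node CouponUse ∈ conditioning set.
  P3: blocked at fork node CouponUse ∈ conditioning set.
  P4: blocked at fork node CouponUse ∈ conditioning set.
  P5: blocked at fork node CouponUse ∈ conditioning set.
{CouponUse} contains no descendant of Seasonality and blocks every backdoor path.
No other singleton works — e.g. {BrandLoyalty} leaves P2 open — so {CouponUse} is the unique smallest valid adjustment set.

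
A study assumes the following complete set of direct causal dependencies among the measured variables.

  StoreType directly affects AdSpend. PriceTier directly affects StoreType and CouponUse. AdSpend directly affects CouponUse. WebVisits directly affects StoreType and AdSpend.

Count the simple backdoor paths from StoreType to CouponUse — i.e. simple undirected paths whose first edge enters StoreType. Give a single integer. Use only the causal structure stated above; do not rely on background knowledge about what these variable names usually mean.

2

A backdoor path from StoreType to CouponUse is any simple undirected path whose first edge points into StoreType (i.e. leaves StoreType via a parent).
Parents of StoreType: {PriceTier, WebVisits}.
Enumerating:
  P1: StoreType <- PriceTier -> CouponUse
  P2: StoreType <- WebVisits -> AdSpend -> CouponUse
That exhausts the simple backdoor paths. Count: 2.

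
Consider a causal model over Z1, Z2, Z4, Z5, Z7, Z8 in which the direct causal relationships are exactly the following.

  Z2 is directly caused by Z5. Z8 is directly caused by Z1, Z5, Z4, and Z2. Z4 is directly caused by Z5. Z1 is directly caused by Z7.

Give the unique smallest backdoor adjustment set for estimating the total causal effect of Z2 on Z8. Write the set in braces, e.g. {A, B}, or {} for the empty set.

{Z5}

Variables eligible for adjustment (non-descendants of Z2, excluding Z2 and Z8): {Z1, Z4, Z5, Z7}.
Backdoor paths from Z2 to Z8:
  P1: Z2 <- Z5 -> Z4 -> Z8
  P2: Z2 <- Z5 -> Z8
The empty set is not sufficient: P1 (Z2 <- Z5 -> Z4 -> Z8) has no collider blocking it and no conditioned non-collider, so it is open.
Try {Z5}:
  P1: blocked at fork node Z5 ∈ conditioning set.
  P2: blocked at fork node Z5 ∈ conditioning set.
{Z5} contains no descendant of Z2 and blocks every backdoor path.
No other singleton works — e.g. {Z7} leaves P1 open — so {Z5} is the unique smallest valid adjustment set.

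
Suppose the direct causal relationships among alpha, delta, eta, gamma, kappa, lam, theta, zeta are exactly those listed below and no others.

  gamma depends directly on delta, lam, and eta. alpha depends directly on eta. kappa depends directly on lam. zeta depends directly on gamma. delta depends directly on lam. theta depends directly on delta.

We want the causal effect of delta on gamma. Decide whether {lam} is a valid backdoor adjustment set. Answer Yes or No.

Yes

Backdoor paths from delta to gamma (paths whose first edge points into delta):
  P1: delta <- lam -> gamma
Condition 1 (no descendant of delta in the set): holds — descendants of delta are {gamma, theta, zeta}; none are in {lam}.
Condition 2 (every backdoor path blocked by {lam}):
  P1: blocked at fork node lam ∈ conditioning set.
{lam} satisfies the backdoor criterion.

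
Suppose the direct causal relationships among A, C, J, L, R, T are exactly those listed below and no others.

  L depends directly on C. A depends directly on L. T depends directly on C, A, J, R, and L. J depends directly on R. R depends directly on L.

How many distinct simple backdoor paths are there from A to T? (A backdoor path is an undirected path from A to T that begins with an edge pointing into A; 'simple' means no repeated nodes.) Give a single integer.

A backdoor path from A to T is any simple undirected path whose first edge points into A (i.e. leaves A via a parent).
Parents of A: {L}.
Enumerating:
  P1: A <- L <- C -> T
  P2: A <- L -> R -> J -> T
  P3: A <- L -> R -> T
  P4: A <- L -> T
That exhausts the simple backdoor paths. Count: 4.

4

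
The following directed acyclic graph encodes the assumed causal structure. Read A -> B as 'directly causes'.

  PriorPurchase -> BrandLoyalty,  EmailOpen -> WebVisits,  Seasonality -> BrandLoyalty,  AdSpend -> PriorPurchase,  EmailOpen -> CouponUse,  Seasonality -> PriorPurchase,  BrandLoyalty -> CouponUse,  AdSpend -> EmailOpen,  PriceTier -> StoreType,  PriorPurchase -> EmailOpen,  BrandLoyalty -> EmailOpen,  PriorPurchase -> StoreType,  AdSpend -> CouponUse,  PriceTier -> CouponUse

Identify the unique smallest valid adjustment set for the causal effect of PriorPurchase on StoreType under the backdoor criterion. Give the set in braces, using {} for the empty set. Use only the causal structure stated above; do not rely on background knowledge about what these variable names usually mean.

{}

Variables eligible for adjustment (non-descendants of PriorPurchase, excluding PriorPurchase and StoreType): {AdSpend, PriceTier, Seasonality}.
Backdoor paths from PriorPurchase to StoreType:
  P1: PriorPurchase <- AdSpend -> EmailOpen <- BrandLoyalty -> CouponUse <- PriceTier -> StoreType
  P2: PriorPurchase <- AdSpend -> EmailOpen -> CouponUse <- PriceTier -> StoreType
  P3: PriorPurchase <- AdSpend -> CouponUse <- PriceTier -> StoreType
  P4: PriorPurchase <- Seasonality -> BrandLoyalty -> EmailOpen <- AdSpend -> CouponUse <- PriceTier -> StoreType
  P5: PriorPurchase <- Seasonality -> BrandLoyalty -> EmailOpen -> CouponUse <- PriceTier -> StoreType
  P6: PriorPurchase <- Seasonality -> BrandLoyalty -> CouponUse <- PriceTier -> StoreType
Each backdoor path contains an unconditioned collider, so every path is already blocked with the empty conditioning set:
  P1: blocked at collider EmailOpen (neither it nor any descendant is in the conditioning set).
  P2: blocked at collider CouponUse (neither it nor any descendant is in the conditioning set).
  P3: blocked at collider CouponUse (neither it nor any descendant is in the conditioning set).
  P4: blocked at collider EmailOpen (neither it nor any descendant is in the conditioning set).
  P5: blocked at collider CouponUse (neither it nor any descendant is in the conditioning set).
  P6: blocked at collider CouponUse (neither it nor any descendant is in the conditioning set).
The empty set is therefore the unique smallest valid set.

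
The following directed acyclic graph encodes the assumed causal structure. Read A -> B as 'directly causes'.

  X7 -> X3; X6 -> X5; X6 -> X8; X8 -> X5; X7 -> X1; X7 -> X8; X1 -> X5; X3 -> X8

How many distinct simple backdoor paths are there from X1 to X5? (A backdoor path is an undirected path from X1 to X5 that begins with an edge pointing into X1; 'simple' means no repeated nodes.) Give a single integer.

A backdoor path from X1 to X5 is any simple undirected path whose first edge points into X1 (i.e. leaves X1 via a parent).
Parents of X1: {X7}.
Enumerating:
  P1: X1 <- X7 -> X3 -> X8 <- X6 -> X5
  P2: X1 <- X7 -> X3 -> X8 -> X5
  P3: X1 <- X7 -> X8 <- X6 -> X5
  P4: X1 <- X7 -> X8 -> X5
That exhausts the simple backdoor paths. Count: 4.

4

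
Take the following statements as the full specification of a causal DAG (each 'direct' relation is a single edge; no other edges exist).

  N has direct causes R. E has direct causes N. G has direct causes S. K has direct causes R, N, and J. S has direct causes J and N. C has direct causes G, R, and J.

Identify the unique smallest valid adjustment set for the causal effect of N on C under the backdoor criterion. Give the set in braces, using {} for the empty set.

Variables eligible for adjustment (non-descendants of N, excluding N and C): {J, R}.
Backdoor paths from N to C:
  P1: N <- R -> K <- J -> S -> G -> C
  P2: N <- R -> K <- J -> C
  P3: N <- R -> C
The empty set is not sufficient: P3 (N <- R -> C) has no collider blocking it and no conditioned non-collider, so it is open.
Try {R}:
  P1: blocked at fork node R ∈ conditioning set.
  P2: blocked at fork node R ∈ conditioning set.
  P3: blocked at fork node R ∈ conditioning set.
{R} contains no descendant of N and blocks every backdoor path.
No other singleton works — e.g. {J} leaves P3 open — so {R} is the unique smallest valid adjustment set.

{R}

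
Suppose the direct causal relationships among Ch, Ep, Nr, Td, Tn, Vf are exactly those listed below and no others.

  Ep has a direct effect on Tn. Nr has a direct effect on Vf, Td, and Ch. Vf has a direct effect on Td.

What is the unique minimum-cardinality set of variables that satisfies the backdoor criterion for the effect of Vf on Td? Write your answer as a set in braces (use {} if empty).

Variables eligible for adjustment (non-descendants of Vf, excluding Vf and Td): {Ch, Ep, Nr, Tn}.
Backdoor paths from Vf to Td:
  P1: Vf <- Nr -> Td
The empty set is not sufficient: P1 (Vf <- Nr -> Td) has no collider blocking it and no conditioned non-collider, so it is open.
Try {Nr}:
  P1: blocked at fork node Nr ∈ conditioning set.
{Nr} contains no descendant of Vf and blocks every backdoor path.
No other singleton works — e.g. {Ep} leaves P1 open — so {Nr} is the unique smallest valid adjustment set.

{Nr}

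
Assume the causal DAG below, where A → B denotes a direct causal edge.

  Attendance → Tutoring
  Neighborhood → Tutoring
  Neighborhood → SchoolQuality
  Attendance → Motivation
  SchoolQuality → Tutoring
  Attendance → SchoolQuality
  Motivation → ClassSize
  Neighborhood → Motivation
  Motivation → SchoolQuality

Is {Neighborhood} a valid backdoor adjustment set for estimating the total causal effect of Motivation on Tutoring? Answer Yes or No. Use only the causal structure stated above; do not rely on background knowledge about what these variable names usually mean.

No

Backdoor paths from Motivation to Tutoring (paths whose first edge points into Motivation):
  P1: Motivation <- Attendance -> SchoolQuality <- Neighborhood -> Tutoring
  P2: Motivation <- Attendance -> SchoolQuality -> Tutoring
  P3: Motivation <- Attendance -> Tutoring
  P4: Motivation <- Neighborhood -> SchoolQuality <- Attendance -> Tutoring
  P5: Motivation <- Neighborhood -> SchoolQuality -> Tutoring
  P6: Motivation <- Neighborhood -> Tutoring
Condition 1 (no descendant of Motivation in the set): holds — descendants of Motivation are {ClassSize, SchoolQuality, Tutoring}; none are in {Neighborhood}.
Condition 2 (every backdoor path blocked by {Neighborhood}):
  P1: blocked at collider SchoolQuality (neither it nor any descendant is in the conditioning set).
  P2: open — no interior node is in the conditioning set.
  P3: open — no interior node is in the conditioning set.
  P4: blocked at fork node Neighborhood ∈ conditioning set.
  P5: blocked at fork node Neighborhood ∈ conditioning set.
  P6: blocked at fork node Neighborhood ∈ conditioning set.
{Neighborhood} does not satisfy the backdoor criterion.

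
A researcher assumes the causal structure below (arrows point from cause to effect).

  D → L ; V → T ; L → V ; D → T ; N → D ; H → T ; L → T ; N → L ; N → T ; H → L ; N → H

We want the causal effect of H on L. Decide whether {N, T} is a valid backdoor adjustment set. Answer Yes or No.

Backdoor paths from H to L (paths whose first edge points into H):
  P1: H <- N -> D -> L
  P2: H <- N -> D -> T <- L
  P3: H <- N -> D -> T <- V <- L
  P4: H <- N -> L
  P5: H <- N -> T <- D -> L
  P6: H <- N -> T <- L
  P7: H <- N -> T <- V <- L
Condition 1 (no descendant of H in the set): FAILS — T is a descendant of H.
Condition 2 (every backdoor path blocked by {N, T}):
  P1: blocked at fork node N ∈ conditioning set.
  P2: blocked at fork node N ∈ conditioning set.
  P3: blocked at fork node N ∈ conditioning set.
  P4: blocked at fork node N ∈ conditioning set.
  P5: blocked at fork node N ∈ conditioning set.
  P6: blocked at fork node N ∈ conditioning set.
  P7: blocked at fork node N ∈ conditioning set.
{N, T} does not satisfy the backdoor criterion.

No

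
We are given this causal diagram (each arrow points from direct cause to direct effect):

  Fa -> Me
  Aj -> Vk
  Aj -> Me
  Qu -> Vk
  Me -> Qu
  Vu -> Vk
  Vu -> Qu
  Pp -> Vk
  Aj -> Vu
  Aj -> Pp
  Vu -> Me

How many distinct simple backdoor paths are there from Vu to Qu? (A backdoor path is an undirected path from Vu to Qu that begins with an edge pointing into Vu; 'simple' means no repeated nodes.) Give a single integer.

A backdoor path from Vu to Qu is any simple undirected path whose first edge points into Vu (i.e. leaves Vu via a parent).
Parents of Vu: {Aj}.
Enumerating:
  P1: Vu <- Aj -> Pp -> Vk <- Qu
  P2: Vu <- Aj -> Me -> Qu
  P3: Vu <- Aj -> Vk <- Qu
That exhausts the simple backdoor paths. Count: 3.

3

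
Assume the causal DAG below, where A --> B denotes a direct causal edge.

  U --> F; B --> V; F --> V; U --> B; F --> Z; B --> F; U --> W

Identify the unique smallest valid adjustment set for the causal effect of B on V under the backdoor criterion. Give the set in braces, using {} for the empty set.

{U}

Variables eligible for adjustment (non-descendants of B, excluding B and V): {U, W}.
Backdoor paths from B to V:
  P1: B <- U -> F -> V
The empty set is not sufficient: P1 (B <- U -> F -> V) has no collider blocking it and no conditioned non-collider, so it is open.
Try {U}:
  P1: blocked at fork node U ∈ conditioning set.
{U} contains no descendant of B and blocks every backdoor path.
No other singleton works — e.g. {W} leaves P1 open — so {U} is the unique smallest valid adjustment set.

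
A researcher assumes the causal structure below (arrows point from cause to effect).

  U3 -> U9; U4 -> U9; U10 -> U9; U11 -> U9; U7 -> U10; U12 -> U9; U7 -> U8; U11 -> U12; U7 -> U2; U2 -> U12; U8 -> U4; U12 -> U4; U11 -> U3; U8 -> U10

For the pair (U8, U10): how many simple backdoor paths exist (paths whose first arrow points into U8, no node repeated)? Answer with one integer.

5

A backdoor path from U8 to U10 is any simple undirected path whose first edge points into U8 (i.e. leaves U8 via a parent).
Parents of U8: {U7}.
Enumerating:
  P1: U8 <- U7 -> U2 -> U12 <- U11 -> U3 -> U9 <- U10
  P2: U8 <- U7 -> U2 -> U12 <- U11 -> U9 <- U10
  P3: U8 <- U7 -> U2 -> U12 -> U4 -> U9 <- U10
  P4: U8 <- U7 -> U2 -> U12 -> U9 <- U10
  P5: U8 <- U7 -> U10
That exhausts the simple backdoor paths. Count: 5.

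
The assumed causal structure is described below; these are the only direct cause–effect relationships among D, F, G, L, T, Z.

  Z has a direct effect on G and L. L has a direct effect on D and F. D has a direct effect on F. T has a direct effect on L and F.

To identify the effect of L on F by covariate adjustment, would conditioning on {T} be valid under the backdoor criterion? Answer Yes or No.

Backdoor paths from L to F (paths whose first edge points into L):
  P1: L <- T -> F
Condition 1 (no descendant of L in the set): holds — descendants of L are {D, F}; none are in {T}.
Condition 2 (every backdoor path blocked by {T}):
  P1: blocked at fork node T ∈ conditioning set.
{T} satisfies the backdoor criterion.

Yes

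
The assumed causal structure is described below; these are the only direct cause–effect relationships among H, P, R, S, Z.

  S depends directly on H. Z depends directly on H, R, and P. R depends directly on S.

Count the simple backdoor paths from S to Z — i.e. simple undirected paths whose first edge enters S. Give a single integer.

1

A backdoor path from S to Z is any simple undirected path whose first edge points into S (i.e. leaves S via a parent).
Parents of S: {H}.
Enumerating:
  P1: S <- H -> Z
That exhausts the simple backdoor paths. Count: 1.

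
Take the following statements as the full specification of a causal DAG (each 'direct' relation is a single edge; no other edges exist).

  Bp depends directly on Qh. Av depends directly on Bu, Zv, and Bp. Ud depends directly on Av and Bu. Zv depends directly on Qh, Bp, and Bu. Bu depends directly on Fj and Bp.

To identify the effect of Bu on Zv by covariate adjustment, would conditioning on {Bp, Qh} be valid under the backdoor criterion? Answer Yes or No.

Backdoor paths from Bu to Zv (paths whose first edge points into Bu):
  P1: Bu <- Bp <- Qh -> Zv
  P2: Bu <- Bp -> Zv
  P3: Bu <- Bp -> Av <- Zv
Condition 1 (no descendant of Bu in the set): holds — descendants of Bu are {Av, Ud, Zv}; none are in {Bp, Qh}.
Condition 2 (every backdoor path blocked by {Bp, Qh}):
  P1: blocked at chain node Bp ∈ conditioning set.
  P2: blocked at fork node Bp ∈ conditioning set.
  P3: blocked at fork node Bp ∈ conditioning set.
{Bp, Qh} satisfies the backdoor criterion.

Yes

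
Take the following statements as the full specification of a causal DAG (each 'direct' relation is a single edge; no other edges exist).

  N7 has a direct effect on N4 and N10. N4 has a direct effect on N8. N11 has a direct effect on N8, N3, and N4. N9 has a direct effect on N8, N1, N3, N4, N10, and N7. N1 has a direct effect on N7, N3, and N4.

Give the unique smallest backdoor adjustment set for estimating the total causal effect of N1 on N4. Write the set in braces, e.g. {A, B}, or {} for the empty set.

Variables eligible for adjustment (non-descendants of N1, excluding N1 and N4): {N11, N9}.
Backdoor paths from N1 to N4:
  P1: N1 <- N9 -> N7 -> N4
  P2: N1 <- N9 -> N10 <- N7 -> N4
  P3: N1 <- N9 -> N4
  P4: N1 <- N9 -> N8 <- N11 -> N4
  P5: N1 <- N9 -> N8 <- N4
  P6: N1 <- N9 -> N3 <- N11 -> N4
  P7: N1 <- N9 -> N3 <- N11 -> N8 <- N4
The empty set is not sufficient: P1 (N1 <- N9 -> N7 -> N4) has no collider blocking it and no conditioned non-collider, so it is open.
Try {N9}:
  P1: blocked at fork node N9 ∈ conditioning set.
  P2: blocked at fork node N9 ∈ conditioning set.
  P3: blocked at fork node N9 ∈ conditioning set.
  P4: blocked at fork node N9 ∈ conditioning set.
  P5: blocked at fork node N9 ∈ conditioning set.
  P6: blocked at fork node N9 ∈ conditioning set.
  P7: blocked at fork node N9 ∈ conditioning set.
{N9} contains no descendant of N1 and blocks every backdoor path.
No other singleton works — e.g. {N11} leaves P1 open — so {N9} is the unique smallest valid adjustment set.

{N9}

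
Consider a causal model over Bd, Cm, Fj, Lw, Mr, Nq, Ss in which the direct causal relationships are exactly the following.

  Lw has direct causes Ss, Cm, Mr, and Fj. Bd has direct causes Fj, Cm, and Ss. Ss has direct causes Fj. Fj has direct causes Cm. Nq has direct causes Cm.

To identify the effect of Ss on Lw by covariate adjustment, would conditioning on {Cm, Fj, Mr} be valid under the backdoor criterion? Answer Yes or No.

Yes

Backdoor paths from Ss to Lw (paths whose first edge points into Ss):
  P1: Ss <- Fj <- Cm -> Lw
  P2: Ss <- Fj -> Bd <- Cm -> Lw
  P3: Ss <- Fj -> Lw
Condition 1 (no descendant of Ss in the set): holds — descendants of Ss are {Bd, Lw}; none are in {Cm, Fj, Mr}.
Condition 2 (every backdoor path blocked by {Cm, Fj, Mr}):
  P1: blocked at chain node Fj ∈ conditioning set.
  P2: blocked at fork node Fj ∈ conditioning set.
  P3: blocked at fork node Fj ∈ conditioning set.
{Cm, Fj, Mr} satisfies the backdoor criterion.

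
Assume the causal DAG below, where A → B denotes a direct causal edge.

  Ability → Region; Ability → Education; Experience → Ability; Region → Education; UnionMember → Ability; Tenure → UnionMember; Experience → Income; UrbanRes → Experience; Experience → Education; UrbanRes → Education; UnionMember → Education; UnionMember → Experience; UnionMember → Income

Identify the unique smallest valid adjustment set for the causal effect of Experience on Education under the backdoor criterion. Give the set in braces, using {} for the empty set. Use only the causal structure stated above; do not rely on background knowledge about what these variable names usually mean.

Variables eligible for adjustment (non-descendants of Experience, excluding Experience and Education): {Tenure, UnionMember, UrbanRes}.
Backdoor paths from Experience to Education:
  P1: Experience <- UrbanRes -> Education
  P2: Experience <- UnionMember -> Ability -> Region -> Education
  P3: Experience <- UnionMember -> Ability -> Education
  P4: Experience <- UnionMember -> Education
The empty set is not sufficient: P1 (Experience <- UrbanRes -> Education) has no collider blocking it and no conditioned non-collider, so it is open.
Try {UnionMember, UrbanRes}:
  P1: blocked at fork node UrbanRes ∈ conditioning set.
  P2: blocked at fork node UnionMember ∈ conditioning set.
  P3: blocked at fork node UnionMember ∈ conditioning set.
  P4: blocked at fork node UnionMember ∈ conditioning set.
{UnionMember, UrbanRes} contains no descendant of Experience and blocks every backdoor path.
Every element of {UnionMember, UrbanRes} is needed (dropping UnionMember leaves P2 open; dropping UrbanRes leaves P1 open), so no proper subset is valid.
Among all size-2 subsets of the eligible variables, only {UnionMember, UrbanRes} blocks every backdoor path, so it is the unique smallest valid adjustment set.

{UnionMember, UrbanRes}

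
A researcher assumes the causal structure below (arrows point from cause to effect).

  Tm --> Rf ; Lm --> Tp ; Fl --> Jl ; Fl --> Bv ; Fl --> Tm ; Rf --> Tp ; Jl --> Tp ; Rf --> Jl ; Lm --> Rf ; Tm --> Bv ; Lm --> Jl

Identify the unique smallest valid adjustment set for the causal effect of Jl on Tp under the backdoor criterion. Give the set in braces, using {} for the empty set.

{Lm, Rf}

Variables eligible for adjustment (non-descendants of Jl, excluding Jl and Tp): {Bv, Fl, Lm, Rf, Tm}.
Backdoor paths from Jl to Tp:
  P1: Jl <- Fl -> Tm -> Rf <- Lm -> Tp
  P2: Jl <- Fl -> Tm -> Rf -> Tp
  P3: Jl <- Fl -> Bv <- Tm -> Rf <- Lm -> Tp
  P4: Jl <- Fl -> Bv <- Tm -> Rf -> Tp
  P5: Jl <- Lm -> Rf -> Tp
  P6: Jl <- Lm -> Tp
  P7: Jl <- Rf <- Lm -> Tp
  P8: Jl <- Rf -> Tp
The empty set is not sufficient: P2 (Jl <- Fl -> Tm -> Rf -> Tp) has no collider blocking it and no conditioned non-collider, so it is open.
Try {Lm, Rf}:
  P1: blocked at fork node Lm ∈ conditioning set.
  P2: blocked at chain node Rf ∈ conditioning set.
  P3: blocked at collider Bv (neither it nor any descendant is in the conditioning set).
  P4: blocked at collider Bv (neither it nor any descendant is in the conditioning set).
  P5: blocked at fork node Lm ∈ conditioning set.
  P6: blocked at fork node Lm ∈ conditioning set.
  P7: blocked at chain node Rf ∈ conditioning set.
  P8: blocked at fork node Rf ∈ conditioning set.
{Lm, Rf} contains no descendant of Jl and blocks every backdoor path.
Every element of {Lm, Rf} is needed (dropping Lm leaves P1 open; dropping Rf leaves P2 open), so no proper subset is valid.
Among all size-2 subsets of the eligible variables, only {Lm, Rf} blocks every backdoor path, so it is the unique smallest valid adjustment set.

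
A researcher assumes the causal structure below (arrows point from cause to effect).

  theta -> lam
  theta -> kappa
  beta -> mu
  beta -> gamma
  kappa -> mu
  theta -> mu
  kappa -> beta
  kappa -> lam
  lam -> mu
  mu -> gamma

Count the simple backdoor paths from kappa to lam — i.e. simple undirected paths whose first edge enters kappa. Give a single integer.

A backdoor path from kappa to lam is any simple undirected path whose first edge points into kappa (i.e. leaves kappa via a parent).
Parents of kappa: {theta}.
Enumerating:
  P1: kappa <- theta -> lam
  P2: kappa <- theta -> mu <- lam
That exhausts the simple backdoor paths. Count: 2.

2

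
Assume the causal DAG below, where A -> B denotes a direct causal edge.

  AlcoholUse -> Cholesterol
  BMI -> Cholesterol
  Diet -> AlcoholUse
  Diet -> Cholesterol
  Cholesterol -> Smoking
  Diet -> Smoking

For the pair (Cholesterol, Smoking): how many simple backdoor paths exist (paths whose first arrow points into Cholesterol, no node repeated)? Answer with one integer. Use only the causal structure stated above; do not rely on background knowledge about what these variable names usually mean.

A backdoor path from Cholesterol to Smoking is any simple undirected path whose first edge points into Cholesterol (i.e. leaves Cholesterol via a parent).
Parents of Cholesterol: {AlcoholUse, BMI, Diet}.
Enumerating:
  P1: Cholesterol <- Diet -> Smoking
  P2: Cholesterol <- AlcoholUse <- Diet -> Smoking
That exhausts the simple backdoor paths. Count: 2.

2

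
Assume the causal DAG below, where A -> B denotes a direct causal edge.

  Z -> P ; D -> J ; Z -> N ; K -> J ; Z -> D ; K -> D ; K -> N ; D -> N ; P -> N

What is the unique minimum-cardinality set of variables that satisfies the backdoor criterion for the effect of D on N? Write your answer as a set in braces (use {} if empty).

{K, Z}

Variables eligible for adjustment (non-descendants of D, excluding D and N): {K, P, Z}.
Backdoor paths from D to N:
  P1: D <- K -> N
  P2: D <- Z -> P -> N
  P3: D <- Z -> N
The empty set is not sufficient: P1 (D <- K -> N) has no collider blocking it and no conditioned non-collider, so it is open.
Try {K, Z}:
  P1: blocked at fork node K ∈ conditioning set.
  P2: blocked at fork node Z ∈ conditioning set.
  P3: blocked at fork node Z ∈ conditioning set.
{K, Z} contains no descendant of D and blocks every backdoor path.
Every element of {K, Z} is needed (dropping K leaves P1 open; dropping Z leaves P2 open), so no proper subset is valid.
Among all size-2 subsets of the eligible variables, only {K, Z} blocks every backdoor path, so it is the unique smallest valid adjustment set.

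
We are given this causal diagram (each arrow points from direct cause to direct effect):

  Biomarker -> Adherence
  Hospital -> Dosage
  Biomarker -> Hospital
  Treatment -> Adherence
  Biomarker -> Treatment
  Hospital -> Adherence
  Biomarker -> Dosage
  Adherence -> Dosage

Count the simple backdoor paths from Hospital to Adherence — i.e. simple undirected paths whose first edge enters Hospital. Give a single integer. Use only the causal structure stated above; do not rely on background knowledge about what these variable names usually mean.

A backdoor path from Hospital to Adherence is any simple undirected path whose first edge points into Hospital (i.e. leaves Hospital via a parent).
Parents of Hospital: {Biomarker}.
Enumerating:
  P1: Hospital <- Biomarker -> Treatment -> Adherence
  P2: Hospital <- Biomarker -> Adherence
  P3: Hospital <- Biomarker -> Dosage <- Adherence
That exhausts the simple backdoor paths. Count: 3.

3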